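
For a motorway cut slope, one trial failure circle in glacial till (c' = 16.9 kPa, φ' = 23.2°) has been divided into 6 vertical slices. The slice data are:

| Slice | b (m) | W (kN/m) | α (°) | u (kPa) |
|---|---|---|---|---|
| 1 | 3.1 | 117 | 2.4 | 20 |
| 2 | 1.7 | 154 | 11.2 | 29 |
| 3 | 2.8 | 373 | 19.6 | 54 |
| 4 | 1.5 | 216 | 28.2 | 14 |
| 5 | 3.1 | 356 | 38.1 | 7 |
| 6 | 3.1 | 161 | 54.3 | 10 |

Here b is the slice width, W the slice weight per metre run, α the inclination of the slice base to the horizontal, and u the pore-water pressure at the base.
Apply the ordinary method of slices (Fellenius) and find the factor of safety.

Ordinary method of slices: FS = Σ[c'·Δl_i + (W_i cosα_i − u_i·Δl_i)·tanφ'] / Σ W_i sinα_i, with Δl_i = b_i / cosα_i.
Slice 1: Δl = 3.1/cos2.4° = 3.103 m; N'_1 = 117·cos2.4° − 20·3.103 = 54.8; c'Δl = 52.44; W sinα = 4.9
Slice 2: Δl = 1.7/cos11.2° = 1.733 m; N'_2 = 154·cos11.2° − 29·1.733 = 100.8; c'Δl = 29.29; W sinα = 29.9
Slice 3: Δl = 2.8/cos19.6° = 2.972 m; N'_3 = 373·cos19.6° − 54·2.972 = 190.9; c'Δl = 50.23; W sinα = 125.1
Slice 4: Δl = 1.5/cos28.2° = 1.702 m; N'_4 = 216·cos28.2° − 14·1.702 = 166.5; c'Δl = 28.76; W sinα = 102.1
Slice 5: Δl = 3.1/cos38.1° = 3.939 m; N'_5 = 356·cos38.1° − 7·3.939 = 252.6; c'Δl = 66.57; W sinα = 219.7
Slice 6: Δl = 3.1/cos54.3° = 5.312 m; N'_6 = 161·cos54.3° − 10·5.312 = 40.8; c'Δl = 89.78; W sinα = 130.7
Σc'Δl = 317.1 kN/m; ΣN' = 806.5 kN/m; ΣW sinα = 612.4 kN/m
Resisting = 317.1 + 806.5·tan23.2° = 317.1 + 345.7 = 662.7 kN/m
FS = 662.7 / 612.4 = 1.082

FS = 1.08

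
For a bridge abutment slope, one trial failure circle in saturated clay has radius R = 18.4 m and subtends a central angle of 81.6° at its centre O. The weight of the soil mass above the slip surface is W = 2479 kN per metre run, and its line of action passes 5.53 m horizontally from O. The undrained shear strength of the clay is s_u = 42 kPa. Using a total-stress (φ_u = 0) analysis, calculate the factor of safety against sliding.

Taking moments about the centre O, the resisting moment is provided by the undrained shear strength acting along the arc:
Arc length L_a = R·θ = 18.4·(81.6°·π/180) = 18.4·1.4242 = 26.21 m
M_R = s_u·L_a·R = 42·26.21·18.4 = 20251.3 kN·m/m
M_D = W·d = 2479·5.53 = 13708.9 kN·m/m
FS = M_R / M_D = 20251.3 / 13708.9 = 1.477

FS = 1.48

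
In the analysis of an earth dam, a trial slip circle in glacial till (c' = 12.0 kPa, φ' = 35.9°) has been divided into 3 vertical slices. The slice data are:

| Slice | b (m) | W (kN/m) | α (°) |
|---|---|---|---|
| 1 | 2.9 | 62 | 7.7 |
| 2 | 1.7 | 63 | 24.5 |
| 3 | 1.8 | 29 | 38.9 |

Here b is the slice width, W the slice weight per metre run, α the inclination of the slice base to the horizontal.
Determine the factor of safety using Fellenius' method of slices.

FS = 3.56

Ordinary method of slices: FS = Σ[c'·Δl_i + (W_i cosα_i)·tanφ'] / Σ W_i sinα_i, with Δl_i = b_i / cosα_i.
Slice 1: Δl = 2.9/cos7.7° = 2.926 m; N'_1 = 62·cos7.7° = 61.4; c'Δl = 35.12; W sinα = 8.3
Slice 2: Δl = 1.7/cos24.5° = 1.868 m; N'_2 = 63·cos24.5° = 57.3; c'Δl = 22.42; W sinα = 26.1
Slice 3: Δl = 1.8/cos38.9° = 2.313 m; N'_3 = 29·cos38.9° = 22.6; c'Δl = 27.75; W sinα = 18.2
Σc'Δl = 85.3 kN/m; ΣN' = 141.3 kN/m; ΣW sinα = 52.6 kN/m
Resisting = 85.3 + 141.3·tan35.9° = 85.3 + 102.3 = 187.6 kN/m
FS = 187.6 / 52.6 = 3.564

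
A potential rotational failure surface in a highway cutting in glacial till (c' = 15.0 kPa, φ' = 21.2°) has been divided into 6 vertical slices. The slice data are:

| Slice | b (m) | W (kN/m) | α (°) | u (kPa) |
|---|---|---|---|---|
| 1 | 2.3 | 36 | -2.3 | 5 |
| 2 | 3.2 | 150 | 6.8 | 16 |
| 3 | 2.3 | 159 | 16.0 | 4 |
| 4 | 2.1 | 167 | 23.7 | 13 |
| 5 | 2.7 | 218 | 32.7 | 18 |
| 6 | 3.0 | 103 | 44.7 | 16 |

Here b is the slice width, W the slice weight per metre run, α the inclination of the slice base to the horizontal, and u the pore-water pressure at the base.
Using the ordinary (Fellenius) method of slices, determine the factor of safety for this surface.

FS = 1.47

Ordinary method of slices: FS = Σ[c'·Δl_i + (W_i cosα_i − u_i·Δl_i)·tanφ'] / Σ W_i sinα_i, with Δl_i = b_i / cosα_i.
Slice 1: Δl = 2.3/cos(-2.3°) = 2.302 m; N'_1 = 36·cos(-2.3°) − 5·2.302 = 24.5; c'Δl = 34.53; W sinα = -1.4
Slice 2: Δl = 3.2/cos6.8° = 3.223 m; N'_2 = 150·cos6.8° − 16·3.223 = 97.4; c'Δl = 48.34; W sinα = 17.8
Slice 3: Δl = 2.3/cos16.0° = 2.393 m; N'_3 = 159·cos16.0° − 4·2.393 = 143.3; c'Δl = 35.89; W sinα = 43.8
Slice 4: Δl = 2.1/cos23.7° = 2.293 m; N'_4 = 167·cos23.7° − 13·2.293 = 123.1; c'Δl = 34.40; W sinα = 67.1
Slice 5: Δl = 2.7/cos32.7° = 3.209 m; N'_5 = 218·cos32.7° − 18·3.209 = 125.7; c'Δl = 48.13; W sinα = 117.8
Slice 6: Δl = 3.0/cos44.7° = 4.221 m; N'_6 = 103·cos44.7° − 16·4.221 = 5.7; c'Δl = 63.31; W sinα = 72.4
Σc'Δl = 264.6 kN/m; ΣN' = 519.6 kN/m; ΣW sinα = 317.5 kN/m
Resisting = 264.6 + 519.6·tan21.2° = 264.6 + 201.5 = 466.1 kN/m
FS = 466.1 / 317.5 = 1.468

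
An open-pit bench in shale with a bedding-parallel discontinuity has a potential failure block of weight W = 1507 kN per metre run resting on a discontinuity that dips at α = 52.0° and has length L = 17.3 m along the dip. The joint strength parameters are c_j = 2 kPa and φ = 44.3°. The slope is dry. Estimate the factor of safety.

FS = 0.79

Resolving the block weight along and normal to the plane and applying the Mohr–Coulomb strength on the joint:
N' = W cosα = 1507·cos52.0° = 927.8 kN/m
Driving force T = W sinα = 1507·sin52.0° = 1187.5 kN/m
Resisting force R = c_j·L + N'·tanφ = 2·17.3 + 927.8·tan44.3° = 34.6 + 905.4 = 940.0 kN/m
FS = R / T = 940.0 / 1187.5 = 0.792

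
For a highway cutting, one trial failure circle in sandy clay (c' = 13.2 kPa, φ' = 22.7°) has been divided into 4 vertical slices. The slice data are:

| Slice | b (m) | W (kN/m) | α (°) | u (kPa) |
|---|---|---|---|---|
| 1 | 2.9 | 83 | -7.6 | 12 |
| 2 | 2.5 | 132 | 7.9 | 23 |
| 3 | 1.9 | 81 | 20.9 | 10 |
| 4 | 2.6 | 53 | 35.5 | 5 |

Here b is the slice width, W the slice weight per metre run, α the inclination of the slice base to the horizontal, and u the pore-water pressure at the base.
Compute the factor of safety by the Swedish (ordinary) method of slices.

FS = 3.38

Ordinary method of slices: FS = Σ[c'·Δl_i + (W_i cosα_i − u_i·Δl_i)·tanφ'] / Σ W_i sinα_i, with Δl_i = b_i / cosα_i.
Slice 1: Δl = 2.9/cos(-7.6°) = 2.926 m; N'_1 = 83·cos(-7.6°) − 12·2.926 = 47.2; c'Δl = 38.62; W sinα = -11.0
Slice 2: Δl = 2.5/cos7.9° = 2.524 m; N'_2 = 132·cos7.9° − 23·2.524 = 72.7; c'Δl = 33.32; W sinα = 18.1
Slice 3: Δl = 1.9/cos20.9° = 2.034 m; N'_3 = 81·cos20.9° − 10·2.034 = 55.3; c'Δl = 26.85; W sinα = 28.9
Slice 4: Δl = 2.6/cos35.5° = 3.194 m; N'_4 = 53·cos35.5° − 5·3.194 = 27.2; c'Δl = 42.16; W sinα = 30.8
Σc'Δl = 140.9 kN/m; ΣN' = 202.4 kN/m; ΣW sinα = 66.8 kN/m
Resisting = 140.9 + 202.4·tan22.7° = 140.9 + 84.7 = 225.6 kN/m
FS = 225.6 / 66.8 = 3.375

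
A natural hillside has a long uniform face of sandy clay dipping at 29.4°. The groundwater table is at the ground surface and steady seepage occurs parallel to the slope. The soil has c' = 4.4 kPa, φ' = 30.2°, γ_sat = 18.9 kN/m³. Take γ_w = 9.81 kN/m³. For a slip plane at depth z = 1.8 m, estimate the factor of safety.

FS = 0.80

With seepage parallel to the slope and the water table at the surface, the effective normal stress on the slip plane uses the buoyant unit weight γ' = γ_sat − γ_w while the driving shear stress uses γ_sat:
FS = [c' + γ' z cos²β tanφ'] / [γ_sat z sinβ cosβ]
γ' = 18.9 − 9.81 = 9.09 kN/m³
Numerator = 4.4 + 9.09·1.8·cos²29.4°·tan30.2° = 4.4 + 9.09·1.8·0.7590·0.5820 = 11.628 kPa
Denominator = 18.9·1.8·sin29.4°·cos29.4° = 18.9·1.8·0.4909·0.8712 = 14.550 kPa
FS = 11.628 / 14.550 = 0.799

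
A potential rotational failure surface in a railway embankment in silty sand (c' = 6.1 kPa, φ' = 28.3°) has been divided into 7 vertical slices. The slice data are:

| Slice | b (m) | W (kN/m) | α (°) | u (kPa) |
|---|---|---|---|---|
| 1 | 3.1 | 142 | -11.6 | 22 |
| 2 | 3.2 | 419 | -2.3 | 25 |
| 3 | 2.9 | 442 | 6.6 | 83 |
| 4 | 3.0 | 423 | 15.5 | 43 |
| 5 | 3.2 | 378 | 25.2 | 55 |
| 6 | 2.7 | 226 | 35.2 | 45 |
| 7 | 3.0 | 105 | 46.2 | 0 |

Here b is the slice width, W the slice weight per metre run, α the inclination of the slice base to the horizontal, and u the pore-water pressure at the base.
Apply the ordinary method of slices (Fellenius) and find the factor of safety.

Ordinary method of slices: FS = Σ[c'·Δl_i + (W_i cosα_i − u_i·Δl_i)·tanφ'] / Σ W_i sinα_i, with Δl_i = b_i / cosα_i.
Slice 1: Δl = 3.1/cos(-11.6°) = 3.165 m; N'_1 = 142·cos(-11.6°) − 22·3.165 = 69.5; c'Δl = 19.30; W sinα = -28.6
Slice 2: Δl = 3.2/cos(-2.3°) = 3.203 m; N'_2 = 419·cos(-2.3°) − 25·3.203 = 338.6; c'Δl = 19.54; W sinα = -16.8
Slice 3: Δl = 2.9/cos6.6° = 2.919 m; N'_3 = 442·cos6.6° − 83·2.919 = 196.8; c'Δl = 17.81; W sinα = 50.8
Slice 4: Δl = 3.0/cos15.5° = 3.113 m; N'_4 = 423·cos15.5° − 43·3.113 = 273.7; c'Δl = 18.99; W sinα = 113.0
Slice 5: Δl = 3.2/cos25.2° = 3.537 m; N'_5 = 378·cos25.2° − 55·3.537 = 147.5; c'Δl = 21.57; W sinα = 160.9
Slice 6: Δl = 2.7/cos35.2° = 3.304 m; N'_6 = 226·cos35.2° − 45·3.304 = 36.0; c'Δl = 20.16; W sinα = 130.3
Slice 7: Δl = 3.0/cos46.2° = 4.334 m; N'_7 = 105·cos46.2° − 0·4.334 = 72.7; c'Δl = 26.44; W sinα = 75.8
Σc'Δl = 143.8 kN/m; ΣN' = 1134.8 kN/m; ΣW sinα = 485.5 kN/m
Resisting = 143.8 + 1134.8·tan28.3° = 143.8 + 611.0 = 754.8 kN/m
FS = 754.8 / 485.5 = 1.555

FS = 1.55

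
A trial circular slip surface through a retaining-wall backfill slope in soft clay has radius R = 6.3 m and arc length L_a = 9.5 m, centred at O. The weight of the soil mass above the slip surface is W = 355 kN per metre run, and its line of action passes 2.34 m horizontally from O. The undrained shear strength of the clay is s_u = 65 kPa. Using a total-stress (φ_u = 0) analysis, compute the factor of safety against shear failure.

FS = 4.68

Taking moments about the centre O, the resisting moment is provided by the undrained shear strength acting along the arc:
M_R = s_u·L_a·R = 65·9.50·6.3 = 3890.2 kN·m/m
M_D = W·d = 355·2.34 = 830.7 kN·m/m
FS = M_R / M_D = 3890.2 / 830.7 = 4.683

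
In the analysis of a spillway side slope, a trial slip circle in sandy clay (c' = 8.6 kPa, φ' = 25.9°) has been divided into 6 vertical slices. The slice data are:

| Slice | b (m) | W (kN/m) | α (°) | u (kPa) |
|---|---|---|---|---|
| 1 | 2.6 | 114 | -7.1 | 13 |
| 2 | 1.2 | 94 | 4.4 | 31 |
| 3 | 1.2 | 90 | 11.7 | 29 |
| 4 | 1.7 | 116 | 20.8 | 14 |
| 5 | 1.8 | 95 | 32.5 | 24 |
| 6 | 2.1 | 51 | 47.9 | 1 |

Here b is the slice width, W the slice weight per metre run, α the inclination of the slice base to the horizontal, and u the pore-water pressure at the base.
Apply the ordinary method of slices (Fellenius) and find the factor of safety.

FS = 1.87

Ordinary method of slices: FS = Σ[c'·Δl_i + (W_i cosα_i − u_i·Δl_i)·tanφ'] / Σ W_i sinα_i, with Δl_i = b_i / cosα_i.
Slice 1: Δl = 2.6/cos(-7.1°) = 2.620 m; N'_1 = 114·cos(-7.1°) − 13·2.620 = 79.1; c'Δl = 22.53; W sinα = -14.1
Slice 2: Δl = 1.2/cos4.4° = 1.204 m; N'_2 = 94·cos4.4° − 31·1.204 = 56.4; c'Δl = 10.35; W sinα = 7.2
Slice 3: Δl = 1.2/cos11.7° = 1.225 m; N'_3 = 90·cos11.7° − 29·1.225 = 52.6; c'Δl = 10.54; W sinα = 18.3
Slice 4: Δl = 1.7/cos20.8° = 1.819 m; N'_4 = 116·cos20.8° − 14·1.819 = 83.0; c'Δl = 15.64; W sinα = 41.2
Slice 5: Δl = 1.8/cos32.5° = 2.134 m; N'_5 = 95·cos32.5° − 24·2.134 = 28.9; c'Δl = 18.35; W sinα = 51.0
Slice 6: Δl = 2.1/cos47.9° = 3.132 m; N'_6 = 51·cos47.9° − 1·3.132 = 31.1; c'Δl = 26.94; W sinα = 37.8
Σc'Δl = 104.4 kN/m; ΣN' = 331.0 kN/m; ΣW sinα = 141.4 kN/m
Resisting = 104.4 + 331.0·tan25.9° = 104.4 + 160.7 = 265.1 kN/m
FS = 265.1 / 141.4 = 1.874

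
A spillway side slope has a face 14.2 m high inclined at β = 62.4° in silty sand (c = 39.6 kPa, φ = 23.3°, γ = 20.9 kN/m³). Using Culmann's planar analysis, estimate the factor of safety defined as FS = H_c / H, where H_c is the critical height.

FS = 1.94

H_c = (4c/γ) · sinβ cosφ / [1 − cos(β − φ)]
    = (4·39.6/20.9) · sin62.4°·cos23.3° / [1 − cos39.1°]
    = 7.579 · 0.8139 / 0.2240 = 27.54 m
FS = H_c / H = 27.54 / 14.2 = 1.940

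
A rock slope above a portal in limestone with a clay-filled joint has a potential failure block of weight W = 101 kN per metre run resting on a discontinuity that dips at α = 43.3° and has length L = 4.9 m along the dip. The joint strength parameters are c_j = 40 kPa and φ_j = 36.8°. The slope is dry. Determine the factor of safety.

Resolving the block weight along and normal to the plane and applying the Mohr–Coulomb strength on the joint:
N' = W cosα = 101·cos43.3° = 73.5 kN/m
Driving force T = W sinα = 101·sin43.3° = 69.3 kN/m
Resisting force R = c_j·L + N'·tanφ_j = 40·4.9 + 73.5·tan36.8° = 196.0 + 55.0 = 251.0 kN/m
FS = R / T = 251.0 / 69.3 = 3.623

FS = 3.62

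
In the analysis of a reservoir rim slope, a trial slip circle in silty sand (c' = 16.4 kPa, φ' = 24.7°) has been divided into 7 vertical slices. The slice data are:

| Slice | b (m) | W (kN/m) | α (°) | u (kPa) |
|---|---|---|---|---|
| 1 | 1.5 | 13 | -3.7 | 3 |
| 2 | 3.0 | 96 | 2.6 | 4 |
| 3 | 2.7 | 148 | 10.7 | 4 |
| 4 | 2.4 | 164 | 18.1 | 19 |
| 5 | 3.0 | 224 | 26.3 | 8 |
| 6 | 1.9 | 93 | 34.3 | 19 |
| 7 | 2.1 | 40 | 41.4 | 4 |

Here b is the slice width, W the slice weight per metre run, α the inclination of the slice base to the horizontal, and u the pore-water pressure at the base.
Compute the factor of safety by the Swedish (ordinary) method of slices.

Ordinary method of slices: FS = Σ[c'·Δl_i + (W_i cosα_i − u_i·Δl_i)·tanφ'] / Σ W_i sinα_i, with Δl_i = b_i / cosα_i.
Slice 1: Δl = 1.5/cos(-3.7°) = 1.503 m; N'_1 = 13·cos(-3.7°) − 3·1.503 = 8.5; c'Δl = 24.65; W sinα = -0.8
Slice 2: Δl = 3.0/cos2.6° = 3.003 m; N'_2 = 96·cos2.6° − 4·3.003 = 83.9; c'Δl = 49.25; W sinα = 4.4
Slice 3: Δl = 2.7/cos10.7° = 2.748 m; N'_3 = 148·cos10.7° − 4·2.748 = 134.4; c'Δl = 45.06; W sinα = 27.5
Slice 4: Δl = 2.4/cos18.1° = 2.525 m; N'_4 = 164·cos18.1° − 19·2.525 = 107.9; c'Δl = 41.41; W sinα = 51.0
Slice 5: Δl = 3.0/cos26.3° = 3.346 m; N'_5 = 224·cos26.3° − 8·3.346 = 174.0; c'Δl = 54.88; W sinα = 99.2
Slice 6: Δl = 1.9/cos34.3° = 2.300 m; N'_6 = 93·cos34.3° − 19·2.300 = 33.1; c'Δl = 37.72; W sinα = 52.4
Slice 7: Δl = 2.1/cos41.4° = 2.800 m; N'_7 = 40·cos41.4° − 4·2.800 = 18.8; c'Δl = 45.91; W sinα = 26.5
Σc'Δl = 298.9 kN/m; ΣN' = 560.7 kN/m; ΣW sinα = 260.1 kN/m
Resisting = 298.9 + 560.7·tan24.7° = 298.9 + 257.9 = 556.8 kN/m
FS = 556.8 / 260.1 = 2.141

FS = 2.14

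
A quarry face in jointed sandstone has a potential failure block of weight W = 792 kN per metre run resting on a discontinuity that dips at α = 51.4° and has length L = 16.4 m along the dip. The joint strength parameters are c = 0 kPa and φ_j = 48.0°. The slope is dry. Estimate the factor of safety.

Resolving the block weight along and normal to the plane and applying the Mohr–Coulomb strength on the joint:
N' = W cosα = 792·cos51.4° = 494.1 kN/m
Driving force T = W sinα = 792·sin51.4° = 619.0 kN/m
Resisting force R = c·L + N'·tanφ_j = 0·16.4 + 494.1·tan48.0° = 0.0 + 548.8 = 548.8 kN/m
FS = R / T = 548.8 / 619.0 = 0.887

FS = 0.89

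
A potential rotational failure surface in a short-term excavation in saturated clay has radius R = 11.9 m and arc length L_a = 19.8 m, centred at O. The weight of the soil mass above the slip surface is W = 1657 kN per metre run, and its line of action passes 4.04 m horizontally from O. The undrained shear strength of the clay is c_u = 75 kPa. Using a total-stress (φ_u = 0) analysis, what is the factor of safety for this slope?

FS = 2.64

Taking moments about the centre O, the resisting moment is provided by the undrained shear strength acting along the arc:
M_R = c_u·L_a·R = 75·19.80·11.9 = 17671.5 kN·m/m
M_D = W·d = 1657·4.04 = 6694.3 kN·m/m
FS = M_R / M_D = 17671.5 / 6694.3 = 2.640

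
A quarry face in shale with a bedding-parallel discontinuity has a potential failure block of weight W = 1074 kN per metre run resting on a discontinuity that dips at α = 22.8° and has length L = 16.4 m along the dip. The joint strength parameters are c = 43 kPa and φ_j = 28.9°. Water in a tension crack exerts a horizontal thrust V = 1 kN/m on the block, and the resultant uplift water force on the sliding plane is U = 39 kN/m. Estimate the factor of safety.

FS = 2.95

Resolving the block weight along and normal to the plane and applying the Mohr–Coulomb strength on the joint:
N' = W cosα − U − V sinα = 1074·cos22.8° − 39 − 1·sin22.8° = 950.7 kN/m
Driving force T = W sinα + V cosα = 1074·sin22.8° + 1·cos22.8° = 417.1 kN/m
Resisting force R = c·L + N'·tanφ_j = 43·16.4 + 950.7·tan28.9° = 705.2 + 524.8 = 1230.0 kN/m
FS = R / T = 1230.0 / 417.1 = 2.949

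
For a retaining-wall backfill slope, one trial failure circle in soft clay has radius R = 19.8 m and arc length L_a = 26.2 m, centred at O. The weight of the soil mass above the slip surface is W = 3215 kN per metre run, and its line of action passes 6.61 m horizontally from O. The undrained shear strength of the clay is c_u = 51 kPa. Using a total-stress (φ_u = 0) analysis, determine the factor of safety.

FS = 1.24

Taking moments about the centre O, the resisting moment is provided by the undrained shear strength acting along the arc:
M_R = c_u·L_a·R = 51·26.20·19.8 = 26456.8 kN·m/m
M_D = W·d = 3215·6.61 = 21251.2 kN·m/m
FS = M_R / M_D = 26456.8 / 21251.2 = 1.245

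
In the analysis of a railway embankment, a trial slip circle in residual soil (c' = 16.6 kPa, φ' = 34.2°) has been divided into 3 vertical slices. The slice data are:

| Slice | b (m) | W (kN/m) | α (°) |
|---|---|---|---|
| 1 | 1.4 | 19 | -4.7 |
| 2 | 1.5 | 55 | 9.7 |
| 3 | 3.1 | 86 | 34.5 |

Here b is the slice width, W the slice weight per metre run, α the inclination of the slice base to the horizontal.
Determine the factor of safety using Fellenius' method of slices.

FS = 3.70

Ordinary method of slices: FS = Σ[c'·Δl_i + (W_i cosα_i)·tanφ'] / Σ W_i sinα_i, with Δl_i = b_i / cosα_i.
Slice 1: Δl = 1.4/cos(-4.7°) = 1.405 m; N'_1 = 19·cos(-4.7°) = 18.9; c'Δl = 23.32; W sinα = -1.6
Slice 2: Δl = 1.5/cos9.7° = 1.522 m; N'_2 = 55·cos9.7° = 54.2; c'Δl = 25.26; W sinα = 9.3
Slice 3: Δl = 3.1/cos34.5° = 3.762 m; N'_3 = 86·cos34.5° = 70.9; c'Δl = 62.44; W sinα = 48.7
Σc'Δl = 111.0 kN/m; ΣN' = 144.0 kN/m; ΣW sinα = 56.4 kN/m
Resisting = 111.0 + 144.0·tan34.2° = 111.0 + 97.9 = 208.9 kN/m
FS = 208.9 / 56.4 = 3.703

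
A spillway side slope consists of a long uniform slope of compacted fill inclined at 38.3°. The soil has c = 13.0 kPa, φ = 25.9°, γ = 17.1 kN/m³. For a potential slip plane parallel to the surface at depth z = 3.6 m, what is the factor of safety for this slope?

For an infinite slope with a slip plane parallel to the surface (no pore pressure): FS = [c + γz cos²β tanφ] / [γz sinβ cosβ].
γz = 17.1·3.6 = 61.56 kN/m²
Numerator = 13.0 + 61.56·cos²38.3°·tan25.9° = 13.0 + 61.56·0.6159·0.4856 = 31.410 kPa
Denominator = 61.56·sin38.3°·cos38.3° = 61.56·0.6198·0.7848 = 29.942 kPa
FS = 31.410 / 29.942 = 1.049

FS = 1.05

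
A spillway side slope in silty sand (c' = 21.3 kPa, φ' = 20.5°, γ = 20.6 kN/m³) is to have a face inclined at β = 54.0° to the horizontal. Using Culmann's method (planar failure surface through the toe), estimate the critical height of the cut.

Culmann's analysis gives the critical failure plane at α_cr = (β + φ')/2 = (54.0 + 20.5)/2 = 37.2°, and the critical height
H_c = (4c'/γ) · sinβ cosφ' / [1 − cos(β − φ')]
    = (4·21.3/20.6) · sin54.0°·cos20.5° / [1 − cos(33.5°)]
    = 4.136 · 0.8090·0.9367 / [1 − 0.8339]
    = 4.136 · 0.7578 / 0.1661
    = 18.87 m

H_c = 18.87 m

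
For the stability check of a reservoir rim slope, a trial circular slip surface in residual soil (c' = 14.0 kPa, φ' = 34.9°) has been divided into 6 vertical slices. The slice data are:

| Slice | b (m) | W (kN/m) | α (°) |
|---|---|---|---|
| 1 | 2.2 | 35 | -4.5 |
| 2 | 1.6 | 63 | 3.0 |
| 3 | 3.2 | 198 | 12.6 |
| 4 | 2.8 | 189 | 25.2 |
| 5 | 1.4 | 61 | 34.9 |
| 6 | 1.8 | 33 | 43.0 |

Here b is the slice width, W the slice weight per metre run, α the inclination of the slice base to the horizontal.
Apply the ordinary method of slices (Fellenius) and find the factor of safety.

FS = 3.17

Ordinary method of slices: FS = Σ[c'·Δl_i + (W_i cosα_i)·tanφ'] / Σ W_i sinα_i, with Δl_i = b_i / cosα_i.
Slice 1: Δl = 2.2/cos(-4.5°) = 2.207 m; N'_1 = 35·cos(-4.5°) = 34.9; c'Δl = 30.90; W sinα = -2.7
Slice 2: Δl = 1.6/cos3.0° = 1.602 m; N'_2 = 63·cos3.0° = 62.9; c'Δl = 22.43; W sinα = 3.3
Slice 3: Δl = 3.2/cos12.6° = 3.279 m; N'_3 = 198·cos12.6° = 193.2; c'Δl = 45.91; W sinα = 43.2
Slice 4: Δl = 2.8/cos25.2° = 3.095 m; N'_4 = 189·cos25.2° = 171.0; c'Δl = 43.32; W sinα = 80.5
Slice 5: Δl = 1.4/cos34.9° = 1.707 m; N'_5 = 61·cos34.9° = 50.0; c'Δl = 23.90; W sinα = 34.9
Slice 6: Δl = 1.8/cos43.0° = 2.461 m; N'_6 = 33·cos43.0° = 24.1; c'Δl = 34.46; W sinα = 22.5
Σc'Δl = 200.9 kN/m; ΣN' = 536.2 kN/m; ΣW sinα = 181.6 kN/m
Resisting = 200.9 + 536.2·tan34.9° = 200.9 + 374.1 = 575.0 kN/m
FS = 575.0 / 181.6 = 3.166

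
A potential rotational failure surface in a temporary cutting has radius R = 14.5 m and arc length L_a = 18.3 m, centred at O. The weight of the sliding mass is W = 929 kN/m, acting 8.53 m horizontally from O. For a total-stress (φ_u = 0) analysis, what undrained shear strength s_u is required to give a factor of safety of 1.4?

FS = s_u·L_a·R / (W·d), so s_u = FS·W·d / (L_a·R).
s_u = 1.4·929·8.53 / (18.30·14.5) = 11094.1 / 265.35 = 41.81 kPa

s_u = 41.8 kPa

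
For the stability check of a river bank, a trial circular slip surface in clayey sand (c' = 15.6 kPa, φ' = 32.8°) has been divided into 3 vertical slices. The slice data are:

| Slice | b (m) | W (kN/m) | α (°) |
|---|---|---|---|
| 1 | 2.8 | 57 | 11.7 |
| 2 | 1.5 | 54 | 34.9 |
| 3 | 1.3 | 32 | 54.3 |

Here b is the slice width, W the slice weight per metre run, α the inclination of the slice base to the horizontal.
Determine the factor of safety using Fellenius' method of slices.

FS = 2.69

Ordinary method of slices: FS = Σ[c'·Δl_i + (W_i cosα_i)·tanφ'] / Σ W_i sinα_i, with Δl_i = b_i / cosα_i.
Slice 1: Δl = 2.8/cos11.7° = 2.859 m; N'_1 = 57·cos11.7° = 55.8; c'Δl = 44.61; W sinα = 11.6
Slice 2: Δl = 1.5/cos34.9° = 1.829 m; N'_2 = 54·cos34.9° = 44.3; c'Δl = 28.53; W sinα = 30.9
Slice 3: Δl = 1.3/cos54.3° = 2.228 m; N'_3 = 32·cos54.3° = 18.7; c'Δl = 34.75; W sinα = 26.0
Σc'Δl = 107.9 kN/m; ΣN' = 118.8 kN/m; ΣW sinα = 68.4 kN/m
Resisting = 107.9 + 118.8·tan32.8° = 107.9 + 76.5 = 184.4 kN/m
FS = 184.4 / 68.4 = 2.695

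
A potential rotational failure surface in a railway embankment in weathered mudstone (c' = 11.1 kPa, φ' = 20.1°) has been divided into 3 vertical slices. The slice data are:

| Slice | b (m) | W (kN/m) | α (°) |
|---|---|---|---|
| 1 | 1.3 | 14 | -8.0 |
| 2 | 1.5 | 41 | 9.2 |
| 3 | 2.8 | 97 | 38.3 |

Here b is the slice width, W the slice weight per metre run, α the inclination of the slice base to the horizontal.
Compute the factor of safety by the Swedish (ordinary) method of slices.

FS = 1.84

Ordinary method of slices: FS = Σ[c'·Δl_i + (W_i cosα_i)·tanφ'] / Σ W_i sinα_i, with Δl_i = b_i / cosα_i.
Slice 1: Δl = 1.3/cos(-8.0°) = 1.313 m; N'_1 = 14·cos(-8.0°) = 13.9; c'Δl = 14.57; W sinα = -1.9
Slice 2: Δl = 1.5/cos9.2° = 1.520 m; N'_2 = 41·cos9.2° = 40.5; c'Δl = 16.87; W sinα = 6.6
Slice 3: Δl = 2.8/cos38.3° = 3.568 m; N'_3 = 97·cos38.3° = 76.1; c'Δl = 39.60; W sinα = 60.1
Σc'Δl = 71.0 kN/m; ΣN' = 130.5 kN/m; ΣW sinα = 64.7 kN/m
Resisting = 71.0 + 130.5·tan20.1° = 71.0 + 47.7 = 118.8 kN/m
FS = 118.8 / 64.7 = 1.835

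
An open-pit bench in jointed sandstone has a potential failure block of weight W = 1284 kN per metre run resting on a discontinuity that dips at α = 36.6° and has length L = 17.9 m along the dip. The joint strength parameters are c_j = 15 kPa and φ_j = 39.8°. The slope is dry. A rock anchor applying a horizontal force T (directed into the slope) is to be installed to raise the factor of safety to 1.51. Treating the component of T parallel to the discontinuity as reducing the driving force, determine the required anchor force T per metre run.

T = 17 kN/m

Resolving forces along and normal to the sliding plane, with the horizontal anchor force T adding T·sinα to the effective normal force and T·cosα acting up the plane against the driving force:
FS = [c_jL + (W cosα + T sinα) tanφ_j] / [W sinα − T cosα]
Without the anchor: N' = 1030.8 kN/m, driving T_d = 765.6 kN/m, resisting R = 15·17.9 + 1030.8·tan39.8° = 1127.3 kN/m, FS = 1.47.
Setting FS = 1.51 and solving for T:
1.51·(765.6 − T cos36.6°) = 1127.3 + T sin36.6°·tan39.8°
T·(sin36.6°·tan39.8° + 1.51·cos36.6°) = 1.51·765.6 − 1127.3
T·(0.5962·0.8332 + 1.51·0.8028) = 1156.0 − 1127.3 = 28.6
T·1.7090 = 28.6
T = 16.8 kN/m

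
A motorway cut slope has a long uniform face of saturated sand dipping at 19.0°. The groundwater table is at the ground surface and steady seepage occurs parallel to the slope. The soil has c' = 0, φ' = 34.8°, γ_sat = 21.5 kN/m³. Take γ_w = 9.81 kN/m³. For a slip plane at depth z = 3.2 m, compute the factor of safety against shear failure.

FS = 1.10

With seepage parallel to the slope and the water table at the surface, the effective normal stress on the slip plane uses the buoyant unit weight γ' = γ_sat − γ_w while the driving shear stress uses γ_sat:
FS = [c' + γ' z cos²β tanφ'] / [γ_sat z sinβ cosβ]
(For c' = 0 this reduces to FS = (γ'/γ_sat)·tanφ'/tanβ.)
γ' = 21.5 − 9.81 = 11.69 kN/m³
Numerator = 0.0 + 11.69·3.2·cos²19.0°·tan34.8° = 0.0 + 11.69·3.2·0.8940·0.6950 = 23.243 kPa
Denominator = 21.5·3.2·sin19.0°·cos19.0° = 21.5·3.2·0.3256·0.9455 = 21.179 kPa
FS = 23.243 / 21.179 = 1.097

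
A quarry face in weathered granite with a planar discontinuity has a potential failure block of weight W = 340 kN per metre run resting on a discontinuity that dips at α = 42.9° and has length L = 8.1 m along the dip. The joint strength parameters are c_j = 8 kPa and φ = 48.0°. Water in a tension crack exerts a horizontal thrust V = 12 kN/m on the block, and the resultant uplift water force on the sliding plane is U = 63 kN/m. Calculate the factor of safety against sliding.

Resolving the block weight along and normal to the plane and applying the Mohr–Coulomb strength on the joint:
N' = W cosα − U − V sinα = 340·cos42.9° − 63 − 12·sin42.9° = 177.9 kN/m
Driving force T = W sinα + V cosα = 340·sin42.9° + 12·cos42.9° = 240.2 kN/m
Resisting force R = c_j·L + N'·tanφ = 8·8.1 + 177.9·tan48.0° = 64.8 + 197.6 = 262.4 kN/m
FS = R / T = 262.4 / 240.2 = 1.092

FS = 1.09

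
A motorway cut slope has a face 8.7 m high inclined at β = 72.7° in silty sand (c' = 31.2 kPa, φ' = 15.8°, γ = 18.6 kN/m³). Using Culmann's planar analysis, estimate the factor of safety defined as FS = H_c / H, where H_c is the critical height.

FS = 1.56

H_c = (4c'/γ) · sinβ cosφ' / [1 − cos(β − φ')]
    = (4·31.2/18.6) · sin72.7°·cos15.8° / [1 − cos56.9°]
    = 6.710 · 0.9187 / 0.4539 = 13.58 m
FS = H_c / H = 13.58 / 8.7 = 1.561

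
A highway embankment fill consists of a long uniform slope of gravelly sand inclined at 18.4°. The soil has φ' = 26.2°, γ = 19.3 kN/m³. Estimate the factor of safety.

For a dry cohesionless infinite slope the factor of safety is FS = tanφ' / tanβ.
FS = tan26.2° / tan18.4° = 0.4921 / 0.3327 = 1.479

FS = 1.48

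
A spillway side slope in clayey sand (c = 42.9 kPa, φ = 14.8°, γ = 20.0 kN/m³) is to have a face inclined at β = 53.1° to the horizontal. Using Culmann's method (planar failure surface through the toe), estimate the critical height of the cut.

H_c = 30.82 m

Culmann's analysis gives the critical failure plane at α_cr = (β + φ)/2 = (53.1 + 14.8)/2 = 34.0°, and the critical height
H_c = (4c/γ) · sinβ cosφ / [1 − cos(β − φ)]
    = (4·42.9/20.0) · sin53.1°·cos14.8° / [1 − cos(38.3°)]
    = 8.580 · 0.7997·0.9668 / [1 − 0.7848]
    = 8.580 · 0.7732 / 0.2152
    = 30.82 m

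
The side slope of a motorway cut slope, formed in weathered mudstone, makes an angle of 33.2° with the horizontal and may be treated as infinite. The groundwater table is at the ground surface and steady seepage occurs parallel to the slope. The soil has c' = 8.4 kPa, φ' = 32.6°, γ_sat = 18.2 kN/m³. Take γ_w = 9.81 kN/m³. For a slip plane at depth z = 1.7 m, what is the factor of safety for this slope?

FS = 1.04

With seepage parallel to the slope and the water table at the surface, the effective normal stress on the slip plane uses the buoyant unit weight γ' = γ_sat − γ_w while the driving shear stress uses γ_sat:
FS = [c' + γ' z cos²β tanφ'] / [γ_sat z sinβ cosβ]
γ' = 18.2 − 9.81 = 8.39 kN/m³
Numerator = 8.4 + 8.39·1.7·cos²33.2°·tan32.6° = 8.4 + 8.39·1.7·0.7002·0.6395 = 14.787 kPa
Denominator = 18.2·1.7·sin33.2°·cos33.2° = 18.2·1.7·0.5476·0.8368 = 14.176 kPa
FS = 14.787 / 14.176 = 1.043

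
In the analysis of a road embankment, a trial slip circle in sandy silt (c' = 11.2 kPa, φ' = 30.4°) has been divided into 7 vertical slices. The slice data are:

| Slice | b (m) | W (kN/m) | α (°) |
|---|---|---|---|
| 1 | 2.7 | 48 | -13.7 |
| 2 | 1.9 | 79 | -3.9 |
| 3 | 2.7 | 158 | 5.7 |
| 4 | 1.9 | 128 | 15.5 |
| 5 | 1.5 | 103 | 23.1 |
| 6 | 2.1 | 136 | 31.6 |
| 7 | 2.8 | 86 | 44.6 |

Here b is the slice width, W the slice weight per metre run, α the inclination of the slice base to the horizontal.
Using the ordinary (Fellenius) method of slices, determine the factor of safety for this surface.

Ordinary method of slices: FS = Σ[c'·Δl_i + (W_i cosα_i)·tanφ'] / Σ W_i sinα_i, with Δl_i = b_i / cosα_i.
Slice 1: Δl = 2.7/cos(-13.7°) = 2.779 m; N'_1 = 48·cos(-13.7°) = 46.6; c'Δl = 31.13; W sinα = -11.4
Slice 2: Δl = 1.9/cos(-3.9°) = 1.904 m; N'_2 = 79·cos(-3.9°) = 78.8; c'Δl = 21.33; W sinα = -5.4
Slice 3: Δl = 2.7/cos5.7° = 2.713 m; N'_3 = 158·cos5.7° = 157.2; c'Δl = 30.39; W sinα = 15.7
Slice 4: Δl = 1.9/cos15.5° = 1.972 m; N'_4 = 128·cos15.5° = 123.3; c'Δl = 22.08; W sinα = 34.2
Slice 5: Δl = 1.5/cos23.1° = 1.631 m; N'_5 = 103·cos23.1° = 94.7; c'Δl = 18.26; W sinα = 40.4
Slice 6: Δl = 2.1/cos31.6° = 2.466 m; N'_6 = 136·cos31.6° = 115.8; c'Δl = 27.61; W sinα = 71.3
Slice 7: Δl = 2.8/cos44.6° = 3.932 m; N'_7 = 86·cos44.6° = 61.2; c'Δl = 44.04; W sinα = 60.4
Σc'Δl = 194.9 kN/m; ΣN' = 677.8 kN/m; ΣW sinα = 205.2 kN/m
Resisting = 194.9 + 677.8·tan30.4° = 194.9 + 397.7 = 592.5 kN/m
FS = 592.5 / 205.2 = 2.887

FS = 2.89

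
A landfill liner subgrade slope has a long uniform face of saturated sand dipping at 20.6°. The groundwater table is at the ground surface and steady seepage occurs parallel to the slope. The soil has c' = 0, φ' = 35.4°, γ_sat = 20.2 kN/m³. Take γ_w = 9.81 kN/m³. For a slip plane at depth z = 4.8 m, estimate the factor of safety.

FS = 0.97

With seepage parallel to the slope and the water table at the surface, the effective normal stress on the slip plane uses the buoyant unit weight γ' = γ_sat − γ_w while the driving shear stress uses γ_sat:
FS = [c' + γ' z cos²β tanφ'] / [γ_sat z sinβ cosβ]
(For c' = 0 this reduces to FS = (γ'/γ_sat)·tanφ'/tanβ.)
γ' = 20.2 − 9.81 = 10.39 kN/m³
Numerator = 0.0 + 10.39·4.8·cos²20.6°·tan35.4° = 0.0 + 10.39·4.8·0.8762·0.7107 = 31.055 kPa
Denominator = 20.2·4.8·sin20.6°·cos20.6° = 20.2·4.8·0.3518·0.9361 = 31.933 kPa
FS = 31.055 / 31.933 = 0.972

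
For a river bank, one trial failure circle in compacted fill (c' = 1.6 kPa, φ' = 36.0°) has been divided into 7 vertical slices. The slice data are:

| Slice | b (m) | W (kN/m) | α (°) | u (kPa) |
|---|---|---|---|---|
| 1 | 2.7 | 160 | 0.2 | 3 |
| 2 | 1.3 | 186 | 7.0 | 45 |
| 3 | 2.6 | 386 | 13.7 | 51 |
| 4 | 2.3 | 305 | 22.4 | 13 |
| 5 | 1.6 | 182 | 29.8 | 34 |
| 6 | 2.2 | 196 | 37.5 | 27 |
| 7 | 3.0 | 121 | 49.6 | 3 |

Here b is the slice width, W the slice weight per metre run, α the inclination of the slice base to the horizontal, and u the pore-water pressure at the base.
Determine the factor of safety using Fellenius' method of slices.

Ordinary method of slices: FS = Σ[c'·Δl_i + (W_i cosα_i − u_i·Δl_i)·tanφ'] / Σ W_i sinα_i, with Δl_i = b_i / cosα_i.
Slice 1: Δl = 2.7/cos0.2° = 2.700 m; N'_1 = 160·cos0.2° − 3·2.700 = 151.9; c'Δl = 4.32; W sinα = 0.6
Slice 2: Δl = 1.3/cos7.0° = 1.310 m; N'_2 = 186·cos7.0° − 45·1.310 = 125.7; c'Δl = 2.10; W sinα = 22.7
Slice 3: Δl = 2.6/cos13.7° = 2.676 m; N'_3 = 386·cos13.7° − 51·2.676 = 238.5; c'Δl = 4.28; W sinα = 91.4
Slice 4: Δl = 2.3/cos22.4° = 2.488 m; N'_4 = 305·cos22.4° − 13·2.488 = 249.6; c'Δl = 3.98; W sinα = 116.2
Slice 5: Δl = 1.6/cos29.8° = 1.844 m; N'_5 = 182·cos29.8° − 34·1.844 = 95.2; c'Δl = 2.95; W sinα = 90.4
Slice 6: Δl = 2.2/cos37.5° = 2.773 m; N'_6 = 196·cos37.5° − 27·2.773 = 80.6; c'Δl = 4.44; W sinα = 119.3
Slice 7: Δl = 3.0/cos49.6° = 4.629 m; N'_7 = 121·cos49.6° − 3·4.629 = 64.5; c'Δl = 7.41; W sinα = 92.1
Σc'Δl = 29.5 kN/m; ΣN' = 1006.2 kN/m; ΣW sinα = 532.8 kN/m
Resisting = 29.5 + 1006.2·tan36.0° = 29.5 + 731.0 = 760.5 kN/m
FS = 760.5 / 532.8 = 1.427

FS = 1.43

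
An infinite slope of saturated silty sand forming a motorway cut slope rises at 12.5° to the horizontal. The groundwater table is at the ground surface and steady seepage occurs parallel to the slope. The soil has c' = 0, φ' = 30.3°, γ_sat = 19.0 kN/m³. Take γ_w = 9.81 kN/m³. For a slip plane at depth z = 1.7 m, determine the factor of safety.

FS = 1.27

With seepage parallel to the slope and the water table at the surface, the effective normal stress on the slip plane uses the buoyant unit weight γ' = γ_sat − γ_w while the driving shear stress uses γ_sat:
FS = [c' + γ' z cos²β tanφ'] / [γ_sat z sinβ cosβ]
(For c' = 0 this reduces to FS = (γ'/γ_sat)·tanφ'/tanβ.)
γ' = 19.0 − 9.81 = 9.19 kN/m³
Numerator = 0.0 + 9.19·1.7·cos²12.5°·tan30.3° = 0.0 + 9.19·1.7·0.9532·0.5844 = 8.702 kPa
Denominator = 19.0·1.7·sin12.5°·cos12.5° = 19.0·1.7·0.2164·0.9763 = 6.825 kPa
FS = 8.702 / 6.825 = 1.275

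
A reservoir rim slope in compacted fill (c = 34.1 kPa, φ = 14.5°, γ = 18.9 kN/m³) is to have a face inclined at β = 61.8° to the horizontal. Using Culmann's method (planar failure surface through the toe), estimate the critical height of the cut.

Culmann's analysis gives the critical failure plane at α_cr = (β + φ)/2 = (61.8 + 14.5)/2 = 38.1°, and the critical height
H_c = (4c/γ) · sinβ cosφ / [1 − cos(β − φ)]
    = (4·34.1/18.9) · sin61.8°·cos14.5° / [1 − cos(47.3°)]
    = 7.217 · 0.8813·0.9681 / [1 − 0.6782]
    = 7.217 · 0.8532 / 0.3218
    = 19.13 m

H_c = 19.13 m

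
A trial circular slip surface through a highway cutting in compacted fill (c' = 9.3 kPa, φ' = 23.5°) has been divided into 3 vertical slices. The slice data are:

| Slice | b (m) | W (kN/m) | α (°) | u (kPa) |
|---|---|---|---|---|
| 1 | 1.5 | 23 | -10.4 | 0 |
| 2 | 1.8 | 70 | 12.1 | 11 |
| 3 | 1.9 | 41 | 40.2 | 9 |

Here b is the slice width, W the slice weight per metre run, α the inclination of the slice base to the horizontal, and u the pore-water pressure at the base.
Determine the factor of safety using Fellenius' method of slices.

FS = 2.41

Ordinary method of slices: FS = Σ[c'·Δl_i + (W_i cosα_i − u_i·Δl_i)·tanφ'] / Σ W_i sinα_i, with Δl_i = b_i / cosα_i.
Slice 1: Δl = 1.5/cos(-10.4°) = 1.525 m; N'_1 = 23·cos(-10.4°) − 0·1.525 = 22.6; c'Δl = 14.18; W sinα = -4.2
Slice 2: Δl = 1.8/cos12.1° = 1.841 m; N'_2 = 70·cos12.1° − 11·1.841 = 48.2; c'Δl = 17.12; W sinα = 14.7
Slice 3: Δl = 1.9/cos40.2° = 2.488 m; N'_3 = 41·cos40.2° − 9·2.488 = 8.9; c'Δl = 23.13; W sinα = 26.5
Σc'Δl = 54.4 kN/m; ΣN' = 79.7 kN/m; ΣW sinα = 37.0 kN/m
Resisting = 54.4 + 79.7·tan23.5° = 54.4 + 34.7 = 89.1 kN/m
FS = 89.1 / 37.0 = 2.409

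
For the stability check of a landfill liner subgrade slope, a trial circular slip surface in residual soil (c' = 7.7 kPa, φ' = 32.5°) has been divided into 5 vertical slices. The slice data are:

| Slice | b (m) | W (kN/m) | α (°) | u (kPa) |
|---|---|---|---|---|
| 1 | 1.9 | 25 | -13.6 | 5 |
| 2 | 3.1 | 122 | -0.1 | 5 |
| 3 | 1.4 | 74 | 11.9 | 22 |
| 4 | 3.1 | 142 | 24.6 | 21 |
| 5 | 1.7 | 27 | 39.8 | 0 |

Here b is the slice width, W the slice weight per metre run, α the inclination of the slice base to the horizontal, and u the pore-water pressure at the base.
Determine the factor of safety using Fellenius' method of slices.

Ordinary method of slices: FS = Σ[c'·Δl_i + (W_i cosα_i − u_i·Δl_i)·tanφ'] / Σ W_i sinα_i, with Δl_i = b_i / cosα_i.
Slice 1: Δl = 1.9/cos(-13.6°) = 1.955 m; N'_1 = 25·cos(-13.6°) − 5·1.955 = 14.5; c'Δl = 15.05; W sinα = -5.9
Slice 2: Δl = 3.1/cos(-0.1°) = 3.100 m; N'_2 = 122·cos(-0.1°) − 5·3.100 = 106.5; c'Δl = 23.87; W sinα = -0.2
Slice 3: Δl = 1.4/cos11.9° = 1.431 m; N'_3 = 74·cos11.9° − 22·1.431 = 40.9; c'Δl = 11.02; W sinα = 15.3
Slice 4: Δl = 3.1/cos24.6° = 3.409 m; N'_4 = 142·cos24.6° − 21·3.409 = 57.5; c'Δl = 26.25; W sinα = 59.1
Slice 5: Δl = 1.7/cos39.8° = 2.213 m; N'_5 = 27·cos39.8° − 0·2.213 = 20.7; c'Δl = 17.04; W sinα = 17.3
Σc'Δl = 93.2 kN/m; ΣN' = 240.2 kN/m; ΣW sinα = 85.6 kN/m
Resisting = 93.2 + 240.2·tan32.5° = 93.2 + 153.0 = 246.3 kN/m
FS = 246.3 / 85.6 = 2.878

FS = 2.88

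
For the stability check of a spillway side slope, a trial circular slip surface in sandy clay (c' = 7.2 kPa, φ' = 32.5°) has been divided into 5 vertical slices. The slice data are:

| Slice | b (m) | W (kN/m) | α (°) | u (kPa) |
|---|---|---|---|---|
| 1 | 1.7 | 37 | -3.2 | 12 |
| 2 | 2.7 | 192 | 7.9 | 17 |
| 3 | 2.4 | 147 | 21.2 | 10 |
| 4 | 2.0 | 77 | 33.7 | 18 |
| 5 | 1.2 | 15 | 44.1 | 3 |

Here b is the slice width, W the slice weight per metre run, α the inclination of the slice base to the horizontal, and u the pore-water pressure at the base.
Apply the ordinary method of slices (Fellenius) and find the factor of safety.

FS = 2.06

Ordinary method of slices: FS = Σ[c'·Δl_i + (W_i cosα_i − u_i·Δl_i)·tanφ'] / Σ W_i sinα_i, with Δl_i = b_i / cosα_i.
Slice 1: Δl = 1.7/cos(-3.2°) = 1.703 m; N'_1 = 37·cos(-3.2°) − 12·1.703 = 16.5; c'Δl = 12.26; W sinα = -2.1
Slice 2: Δl = 2.7/cos7.9° = 2.726 m; N'_2 = 192·cos7.9° − 17·2.726 = 143.8; c'Δl = 19.63; W sinα = 26.4
Slice 3: Δl = 2.4/cos21.2° = 2.574 m; N'_3 = 147·cos21.2° − 10·2.574 = 111.3; c'Δl = 18.53; W sinα = 53.2
Slice 4: Δl = 2.0/cos33.7° = 2.404 m; N'_4 = 77·cos33.7° − 18·2.404 = 20.8; c'Δl = 17.31; W sinα = 42.7
Slice 5: Δl = 1.2/cos44.1° = 1.671 m; N'_5 = 15·cos44.1° − 3·1.671 = 5.8; c'Δl = 12.03; W sinα = 10.4
Σc'Δl = 79.8 kN/m; ΣN' = 298.2 kN/m; ΣW sinα = 130.6 kN/m
Resisting = 79.8 + 298.2·tan32.5° = 79.8 + 190.0 = 269.7 kN/m
FS = 269.7 / 130.6 = 2.065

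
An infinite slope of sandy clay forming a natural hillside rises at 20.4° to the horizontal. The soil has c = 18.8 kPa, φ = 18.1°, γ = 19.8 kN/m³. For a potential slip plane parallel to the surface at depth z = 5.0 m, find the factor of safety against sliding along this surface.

For an infinite slope with a slip plane parallel to the surface (no pore pressure): FS = [c + γz cos²β tanφ] / [γz sinβ cosβ].
γz = 19.8·5.0 = 99.00 kN/m²
Numerator = 18.8 + 99.00·cos²20.4°·tan18.1° = 18.8 + 99.00·0.8785·0.3269 = 47.227 kPa
Denominator = 99.00·sin20.4°·cos20.4° = 99.00·0.3486·0.9373 = 32.344 kPa
FS = 47.227 / 32.344 = 1.460

FS = 1.46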